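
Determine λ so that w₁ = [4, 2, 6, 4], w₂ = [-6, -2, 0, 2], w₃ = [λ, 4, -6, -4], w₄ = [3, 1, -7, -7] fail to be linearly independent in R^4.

The set is linearly dependent precisely when det[w₁; w₂; w₃; w₄] = 0.
Cofactor expansion gives det = 12*λ.
This vanishes exactly when λ = 0.

λ = 0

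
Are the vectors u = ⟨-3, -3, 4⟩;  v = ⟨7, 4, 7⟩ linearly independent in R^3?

linearly independent

Place the vectors as rows of a 2×3 matrix and reduce to echelon form.
The reduction yields 2 nonzero rows, so the rank is 2.
Since rank = 2 (the number of vectors), the set is linearly independent.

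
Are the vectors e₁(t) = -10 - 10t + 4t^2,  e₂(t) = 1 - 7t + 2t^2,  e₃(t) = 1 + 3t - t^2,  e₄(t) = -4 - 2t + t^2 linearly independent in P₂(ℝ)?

linearly dependent

Take coordinates with respect to the standard basis {1, t, t^2}.
There are 4 vectors in a 3-dimensional space, so they cannot be linearly independent.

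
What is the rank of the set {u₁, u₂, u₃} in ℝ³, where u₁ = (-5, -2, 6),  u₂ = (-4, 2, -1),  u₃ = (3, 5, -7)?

Form the matrix with u₁, u₂, u₃ as columns and reduce.
There are 3 pivot columns, so rank = 3.

rank 3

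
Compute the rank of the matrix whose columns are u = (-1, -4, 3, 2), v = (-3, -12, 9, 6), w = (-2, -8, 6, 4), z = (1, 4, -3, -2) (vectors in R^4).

1

Row-reduce the 4×4 matrix with these as rows.
The echelon form has 1 nonzero row, so the rank is 1.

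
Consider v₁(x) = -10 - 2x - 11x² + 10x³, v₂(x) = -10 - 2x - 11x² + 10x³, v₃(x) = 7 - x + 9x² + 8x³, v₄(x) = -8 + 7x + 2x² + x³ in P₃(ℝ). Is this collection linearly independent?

linearly dependent

Take coordinates with respect to the standard basis {1, x, …, x³}.
Two of the vectors are equal, giving an immediate dependence.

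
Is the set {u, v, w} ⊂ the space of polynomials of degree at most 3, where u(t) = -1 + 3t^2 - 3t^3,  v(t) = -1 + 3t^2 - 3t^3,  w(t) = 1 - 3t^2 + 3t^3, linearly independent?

linearly dependent

Take coordinates with respect to the standard basis {1, t, …, t^3}.
Row-reduce the matrix whose columns are u, v, w.
The reduction yields 1 nonzero row, so the rank is 1.
Since rank 1 < 3, the set is linearly dependent.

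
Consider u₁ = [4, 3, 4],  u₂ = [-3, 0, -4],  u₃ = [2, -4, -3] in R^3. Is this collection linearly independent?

linearly independent

Form the 3×3 matrix with these as columns; its determinant is -67.
A nonzero determinant means the columns are linearly independent.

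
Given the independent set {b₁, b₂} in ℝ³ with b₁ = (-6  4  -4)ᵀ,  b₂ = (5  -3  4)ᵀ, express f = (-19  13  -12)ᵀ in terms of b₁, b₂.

f = 4b₁ + b₂

Solve the system with b₁, b₂ as columns and f as the right-hand side.
Back-substitution yields (α₁, α₂) = (4, 1).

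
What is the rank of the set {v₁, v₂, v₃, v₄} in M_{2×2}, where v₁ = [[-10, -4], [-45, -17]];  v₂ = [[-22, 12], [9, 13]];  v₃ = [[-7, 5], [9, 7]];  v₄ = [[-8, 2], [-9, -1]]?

Represent each element by its coordinate vector in ℝ⁴.
Row-reduce the 4×4 matrix with these as rows.
The echelon form has 2 nonzero rows, so the rank is 2.

rank 2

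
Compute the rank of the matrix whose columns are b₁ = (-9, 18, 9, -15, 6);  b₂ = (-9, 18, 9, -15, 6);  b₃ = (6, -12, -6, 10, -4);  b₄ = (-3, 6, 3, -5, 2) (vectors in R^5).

Form the matrix with b₁, b₂, b₃, b₄ as columns and reduce.
The echelon form has 1 nonzero row, so the rank is 1.

1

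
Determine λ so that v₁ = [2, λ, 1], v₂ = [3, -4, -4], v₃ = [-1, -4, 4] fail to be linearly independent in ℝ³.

λ = -10

The vectors are dependent exactly when the determinant of the matrix with rows v₁, v₂, v₃ vanishes.
The determinant works out to -8*λ - 80.
This vanishes exactly when λ = -10.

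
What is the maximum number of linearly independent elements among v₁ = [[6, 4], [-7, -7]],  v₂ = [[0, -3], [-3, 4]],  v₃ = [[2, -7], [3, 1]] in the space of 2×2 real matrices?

Pass to coordinate vectors with respect to the basis {E₁₁, E₁₂, E₂₁, E₂₂}.
Row-reduce the 3×4 matrix with these as rows.
Exactly 3 pivots survive; hence the rank is 3.

3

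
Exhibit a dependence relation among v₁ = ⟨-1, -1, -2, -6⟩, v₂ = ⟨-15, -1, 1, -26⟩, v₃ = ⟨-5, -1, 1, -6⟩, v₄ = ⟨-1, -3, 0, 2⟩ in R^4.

v₁ - v₂ + 3v₃ - v₄ = 0

Set up α₁v₁ + … + α₄v₄ = 0 and solve the homogeneous system.
The free variable yields coefficients (1, -1, 3, -1) (any nonzero multiple also works).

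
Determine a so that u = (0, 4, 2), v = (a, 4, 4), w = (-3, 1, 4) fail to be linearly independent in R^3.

a = -12/7

Place the vectors as rows of a 3×3 matrix; dependence ⇔ determinant zero.
Cofactor expansion gives det = -14*a - 24.
Solving -14*a - 24 = 0 yields a = -12/7.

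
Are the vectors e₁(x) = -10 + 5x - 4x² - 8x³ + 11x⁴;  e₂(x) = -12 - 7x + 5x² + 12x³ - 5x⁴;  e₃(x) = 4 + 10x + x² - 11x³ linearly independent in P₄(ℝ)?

linearly independent

Take coordinates with respect to the standard basis {1, x, …, x⁴}.
Row-reduce the matrix whose columns are e₁, e₂, e₃.
The reduction yields 3 nonzero rows, so the rank is 3.
Since rank = 3 (the number of vectors), the set is linearly independent.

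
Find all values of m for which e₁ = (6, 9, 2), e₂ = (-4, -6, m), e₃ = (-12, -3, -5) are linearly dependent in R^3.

m = -4/3

Place the vectors as rows of a 3×3 matrix; dependence ⇔ determinant zero.
Cofactor expansion gives det = -90*m - 120.
This vanishes exactly when m = -4/3.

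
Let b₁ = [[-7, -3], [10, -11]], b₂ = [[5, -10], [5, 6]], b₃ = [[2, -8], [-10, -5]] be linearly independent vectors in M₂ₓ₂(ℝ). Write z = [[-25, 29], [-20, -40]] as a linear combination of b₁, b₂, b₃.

Identify each element with its coordinate vector in ℝ⁴ via {E₁₁, E₁₂, E₂₁, E₂₂}.
Solve the system with b₁, b₂, b₃ as columns and z as the right-hand side.
Back-substitution yields (a₁, a₂, a₃) = (1, -4, 1).

z = b₁ - 4b₂ + b₃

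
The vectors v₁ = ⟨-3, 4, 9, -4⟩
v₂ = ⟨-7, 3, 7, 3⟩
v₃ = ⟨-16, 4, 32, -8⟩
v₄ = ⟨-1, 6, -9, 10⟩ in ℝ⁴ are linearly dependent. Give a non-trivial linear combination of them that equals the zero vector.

v₁ + 2v₂ - v₃ - v₄ = 0

Solve the homogeneous system with v₁, v₂, v₃, v₄ as columns by row-reducing the coefficient matrix.
A generator of the null space is (1, 2, -1, -1).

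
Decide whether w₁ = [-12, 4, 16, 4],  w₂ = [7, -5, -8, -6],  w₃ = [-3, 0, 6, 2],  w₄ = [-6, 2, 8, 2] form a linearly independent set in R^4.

One vector is a scalar multiple of another, so the set is dependent.

linearly dependent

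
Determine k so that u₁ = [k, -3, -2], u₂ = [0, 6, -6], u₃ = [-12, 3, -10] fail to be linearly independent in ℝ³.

k = -60/7

The vectors are dependent exactly when the determinant of the matrix with rows u₁, u₂, u₃ vanishes.
Cofactor expansion gives det = -42*k - 360.
Solving -42*k - 360 = 0 yields k = -60/7.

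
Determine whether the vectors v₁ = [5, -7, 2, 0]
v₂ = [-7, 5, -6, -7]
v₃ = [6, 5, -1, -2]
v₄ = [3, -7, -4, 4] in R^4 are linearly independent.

linearly independent

Row-reduce the matrix whose columns are v₁, v₂, v₃, v₄.
The reduction yields 4 nonzero rows, so the rank is 4.
Since rank = 4 (the number of vectors), the set is linearly independent.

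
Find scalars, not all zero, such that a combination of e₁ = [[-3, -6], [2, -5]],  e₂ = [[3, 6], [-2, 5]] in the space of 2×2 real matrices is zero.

Take coordinates with respect to {E₁₁, E₁₂, E₂₁, E₂₂}.
Set up α₁e₁ + α₂e₂ = 0 and solve the homogeneous system.
A generator of the null space is (1, 1).

e₁ + e₂ = 0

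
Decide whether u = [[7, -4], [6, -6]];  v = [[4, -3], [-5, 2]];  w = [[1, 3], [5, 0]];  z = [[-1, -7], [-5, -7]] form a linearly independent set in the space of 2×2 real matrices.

linearly independent

Take coordinates with respect to the standard basis {E₁₁, E₁₂, E₂₁, E₂₂}.
Row-reduce the matrix whose columns are u, v, w, z.
The reduction yields 4 nonzero rows, so the rank is 4.
Since rank = 4 (the number of vectors), the set is linearly independent.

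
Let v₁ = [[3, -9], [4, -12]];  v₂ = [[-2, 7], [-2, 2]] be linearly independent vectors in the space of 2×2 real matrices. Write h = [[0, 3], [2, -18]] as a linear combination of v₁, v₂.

h = 2v₁ + 3v₂

Identify each element with its coordinate vector in ℝ⁴ via {E₁₁, E₁₂, E₂₁, E₂₂}.
Write h = a₁v₁ + a₂v₂ and equate components.
Back-substitution yields (a₁, a₂) = (2, 3).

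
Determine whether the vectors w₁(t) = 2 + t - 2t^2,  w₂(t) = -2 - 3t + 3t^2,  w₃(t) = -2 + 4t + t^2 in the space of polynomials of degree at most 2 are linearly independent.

linearly independent

Write each element as a coordinate vector in ℝ³ using {1, t, t^2}.
Form the 3×3 matrix with these as columns; its determinant is -6.
A nonzero determinant means the columns are linearly independent.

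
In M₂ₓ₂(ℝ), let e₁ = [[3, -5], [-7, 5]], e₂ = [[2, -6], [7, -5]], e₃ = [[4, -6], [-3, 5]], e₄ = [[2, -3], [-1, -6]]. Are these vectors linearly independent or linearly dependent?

linearly independent

Write each element as a coordinate vector in ℝ⁴ using {E₁₁, E₁₂, E₂₁, E₂₂}.
The matrix [e₁|e₂|e₃|e₄] has determinant 614.
A nonzero determinant means the columns are linearly independent.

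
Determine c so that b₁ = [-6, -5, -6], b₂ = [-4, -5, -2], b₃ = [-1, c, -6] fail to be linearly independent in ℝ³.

c = 10/3

Dependence holds iff the 3×3 matrix [b₁ b₂ b₃] is singular.
Expanding, det = 12*c - 40.
Solving 12*c - 40 = 0 yields c = 10/3.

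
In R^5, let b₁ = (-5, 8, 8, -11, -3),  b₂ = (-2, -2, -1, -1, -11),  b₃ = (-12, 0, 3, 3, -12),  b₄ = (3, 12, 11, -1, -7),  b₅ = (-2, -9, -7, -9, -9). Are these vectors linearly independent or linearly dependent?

The matrix [b₁|b₂|b₃|b₄|b₅] has determinant -22413.
A nonzero determinant means the columns are linearly independent.

linearly independent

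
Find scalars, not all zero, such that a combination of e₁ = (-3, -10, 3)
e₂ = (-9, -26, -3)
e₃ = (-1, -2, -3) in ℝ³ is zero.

Row-reduce the matrix with e₁, e₂, e₃ as columns; the null space gives the coefficients.
A generator of the null space is (2, -1, 3).

2e₁ - e₂ + 3e₃ = 0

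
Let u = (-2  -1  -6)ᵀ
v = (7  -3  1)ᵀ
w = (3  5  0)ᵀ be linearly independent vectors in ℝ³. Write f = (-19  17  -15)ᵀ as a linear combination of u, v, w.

f = 2u - 3v + 2w

Since u, v, w are independent, the coefficients expressing f are uniquely determined by a linear system.
Back-substitution yields (c₁, c₂, c₃) = (2, -3, 2).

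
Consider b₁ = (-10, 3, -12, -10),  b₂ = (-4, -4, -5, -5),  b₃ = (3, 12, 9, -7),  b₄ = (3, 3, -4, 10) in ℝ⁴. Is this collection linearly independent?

The matrix [b₁|b₂|b₃|b₄] has determinant -3436.
A nonzero determinant means the columns are linearly independent.

linearly independent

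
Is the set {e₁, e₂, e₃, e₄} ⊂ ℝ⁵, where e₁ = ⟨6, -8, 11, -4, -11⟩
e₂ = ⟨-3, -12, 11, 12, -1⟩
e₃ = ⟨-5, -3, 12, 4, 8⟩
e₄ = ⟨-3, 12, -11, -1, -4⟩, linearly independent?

linearly independent

Place the vectors as rows of a 4×5 matrix and reduce to echelon form.
The reduction yields 4 nonzero rows, so the rank is 4.
Since rank = 4 (the number of vectors), the set is linearly independent.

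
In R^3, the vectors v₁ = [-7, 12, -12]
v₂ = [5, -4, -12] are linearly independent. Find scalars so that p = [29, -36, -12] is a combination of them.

Set up the augmented matrix [v₁ | v₂ | p] and row-reduce.
The system has the unique solution (α₁, α₂) = (-2, 3).

p = -2v₁ + 3v₂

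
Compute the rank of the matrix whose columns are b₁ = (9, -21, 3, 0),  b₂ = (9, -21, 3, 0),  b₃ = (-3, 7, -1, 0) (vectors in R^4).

rank 1

Apply Gaussian elimination to the matrix whose rows are b₁, b₂, b₃.
There is 1 pivot column, so rank = 1.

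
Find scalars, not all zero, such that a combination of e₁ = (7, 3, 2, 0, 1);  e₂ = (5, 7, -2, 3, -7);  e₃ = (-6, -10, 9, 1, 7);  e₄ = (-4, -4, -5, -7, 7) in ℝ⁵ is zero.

Row-reduce the matrix with e₁, e₂, e₃, e₄ as columns; the null space gives the coefficients.
One solution (up to scaling) is (0, 2, 1, 1).

2e₂ + e₃ + e₄ = 0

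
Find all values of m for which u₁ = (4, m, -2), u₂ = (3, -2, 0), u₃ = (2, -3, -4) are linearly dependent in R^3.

The set is linearly dependent precisely when det[u₁; u₂; u₃] = 0.
Expanding, det = 12*m + 42.
Setting this to zero gives m = -7/2.

m = -7/2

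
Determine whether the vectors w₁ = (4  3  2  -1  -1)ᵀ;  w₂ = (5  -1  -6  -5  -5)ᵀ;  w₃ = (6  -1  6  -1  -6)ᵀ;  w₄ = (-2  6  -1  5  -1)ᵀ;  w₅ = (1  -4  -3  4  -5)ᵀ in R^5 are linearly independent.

linearly independent

Row-reduce the matrix whose columns are w₁, w₂, w₃, w₄, w₅.
The reduction yields 5 nonzero rows, so the rank is 5.
Since rank = 5 (the number of vectors), the set is linearly independent.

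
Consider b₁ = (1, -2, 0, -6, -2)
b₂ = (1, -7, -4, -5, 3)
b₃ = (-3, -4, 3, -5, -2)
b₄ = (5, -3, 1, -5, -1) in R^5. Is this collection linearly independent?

linearly independent

Row-reduce the matrix whose columns are b₁, b₂, b₃, b₄.
The reduction yields 4 nonzero rows, so the rank is 4.
Since rank = 4 (the number of vectors), the set is linearly independent.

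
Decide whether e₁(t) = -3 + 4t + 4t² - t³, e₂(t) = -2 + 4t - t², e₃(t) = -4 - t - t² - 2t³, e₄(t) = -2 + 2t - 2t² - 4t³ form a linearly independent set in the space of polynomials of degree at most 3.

linearly independent

Write each element as a coordinate vector in ℝ⁴ using {1, t, …, t³}.
Row-reduce the matrix whose columns are e₁, e₂, e₃, e₄.
The reduction yields 4 nonzero rows, so the rank is 4.
Since rank = 4 (the number of vectors), the set is linearly independent.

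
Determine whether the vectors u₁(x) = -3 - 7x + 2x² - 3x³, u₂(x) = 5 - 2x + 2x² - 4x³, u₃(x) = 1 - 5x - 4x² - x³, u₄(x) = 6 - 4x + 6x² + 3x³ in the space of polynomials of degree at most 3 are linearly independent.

linearly independent

Take coordinates with respect to the standard basis {1, x, …, x³}.
The matrix [u₁|u₂|u₃|u₄] has determinant -2594.
A nonzero determinant means the columns are linearly independent.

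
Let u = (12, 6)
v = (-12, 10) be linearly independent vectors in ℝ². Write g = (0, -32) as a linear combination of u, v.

g = -2u - 2v

Solve the system with u, v as columns and g as the right-hand side.
Row-reducing the augmented matrix gives the unique coefficients (c₁, c₂) = (-2, -2).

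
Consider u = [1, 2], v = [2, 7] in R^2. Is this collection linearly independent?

linearly independent

Place the vectors as rows of a 2×2 matrix and reduce to echelon form.
The reduction yields 2 nonzero rows, so the rank is 2.
Since rank = 2 (the number of vectors), the set is linearly independent.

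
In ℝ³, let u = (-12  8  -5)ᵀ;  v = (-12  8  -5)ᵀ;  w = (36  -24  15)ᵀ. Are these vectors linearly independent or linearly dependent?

linearly dependent

Place the vectors as rows of a 3×3 matrix and reduce to echelon form.
The reduction yields 1 nonzero row, so the rank is 1.
Since rank 1 < 3, the set is linearly dependent.
Indeed u - v = 0.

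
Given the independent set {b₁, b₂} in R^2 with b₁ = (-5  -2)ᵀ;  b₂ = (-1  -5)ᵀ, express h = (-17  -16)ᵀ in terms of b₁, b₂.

h = 3b₁ + 2b₂

Since b₁, b₂ are independent, the coefficients expressing h are uniquely determined by a linear system.
The system has the unique solution (a₁, a₂) = (3, 2).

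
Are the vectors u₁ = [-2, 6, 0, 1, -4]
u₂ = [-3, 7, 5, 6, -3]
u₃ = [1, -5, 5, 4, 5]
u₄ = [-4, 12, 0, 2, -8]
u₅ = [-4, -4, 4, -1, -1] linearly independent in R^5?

linearly dependent

One vector is a scalar multiple of another, so the set is dependent.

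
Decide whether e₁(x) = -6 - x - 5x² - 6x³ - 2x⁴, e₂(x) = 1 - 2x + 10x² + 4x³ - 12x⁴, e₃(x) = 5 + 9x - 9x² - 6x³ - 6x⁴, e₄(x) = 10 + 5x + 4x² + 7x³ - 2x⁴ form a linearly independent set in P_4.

Write each element as a coordinate vector in ℝ⁵ using {1, x, …, x⁴}.
Place the vectors as rows of a 4×5 matrix and reduce to echelon form.
The reduction yields 4 nonzero rows, so the rank is 4.
Since rank = 4 (the number of vectors), the set is linearly independent.

linearly independent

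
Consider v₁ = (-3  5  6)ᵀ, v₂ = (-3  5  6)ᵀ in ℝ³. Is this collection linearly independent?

Place the vectors as rows of a 2×3 matrix and reduce to echelon form.
The reduction yields 1 nonzero row, so the rank is 1.
Since rank 1 < 2, the set is linearly dependent.
Indeed v₁ - v₂ = 0.

linearly dependent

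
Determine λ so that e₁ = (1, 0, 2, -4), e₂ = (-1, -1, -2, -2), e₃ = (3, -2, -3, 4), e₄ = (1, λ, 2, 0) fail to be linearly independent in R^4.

The vectors are dependent exactly when the determinant of the matrix with rows e₁, e₂, e₃, e₄ vanishes.
Expanding, det = 36 - 54*λ.
Solving 36 - 54*λ = 0 yields λ = 2/3.

λ = 2/3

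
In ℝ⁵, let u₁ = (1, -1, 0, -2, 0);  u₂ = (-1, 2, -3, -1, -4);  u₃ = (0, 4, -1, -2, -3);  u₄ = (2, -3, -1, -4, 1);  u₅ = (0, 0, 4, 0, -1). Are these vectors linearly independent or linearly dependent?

Form the 5×5 matrix with these as columns; its determinant is 29.
A nonzero determinant means the columns are linearly independent.

linearly independent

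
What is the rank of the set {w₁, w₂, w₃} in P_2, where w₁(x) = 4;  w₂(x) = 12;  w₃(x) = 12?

Represent each element by its coordinate vector in ℝ³.
Row-reduce the 3×3 matrix with these as rows.
There is 1 pivot column, so rank = 1.

1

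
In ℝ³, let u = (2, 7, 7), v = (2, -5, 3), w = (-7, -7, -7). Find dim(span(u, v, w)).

3

Row-reduce the 3×3 matrix with these as rows.
The echelon form has 3 nonzero rows, so the rank is 3.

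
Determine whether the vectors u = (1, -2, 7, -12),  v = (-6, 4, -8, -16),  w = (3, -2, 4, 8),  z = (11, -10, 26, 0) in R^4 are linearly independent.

linearly dependent

One vector is a scalar multiple of another, so the set is dependent.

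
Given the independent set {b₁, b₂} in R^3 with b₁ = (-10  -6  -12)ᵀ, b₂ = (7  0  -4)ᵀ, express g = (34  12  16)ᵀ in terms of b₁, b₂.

Write g = c₁b₁ + c₂b₂ and equate components.
Row-reducing the augmented matrix gives the unique coefficients (c₁, c₂) = (-2, 2).

g = -2b₁ + 2b₂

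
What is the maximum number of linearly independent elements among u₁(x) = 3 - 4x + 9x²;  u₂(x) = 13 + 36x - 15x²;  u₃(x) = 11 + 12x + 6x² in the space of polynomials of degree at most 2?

2

Represent each element by its coordinate vector in ℝ³.
Apply Gaussian elimination to the matrix whose rows are u₁, u₂, u₃.
Exactly 2 pivots survive; hence the rank is 2.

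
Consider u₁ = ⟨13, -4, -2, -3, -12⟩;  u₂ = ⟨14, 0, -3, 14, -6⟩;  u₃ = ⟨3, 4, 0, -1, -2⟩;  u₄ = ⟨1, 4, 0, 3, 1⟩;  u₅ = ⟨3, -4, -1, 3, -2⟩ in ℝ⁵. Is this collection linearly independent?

Form the 5×5 matrix with these as columns; its determinant is 0.
A zero determinant means the columns are linearly dependent.
Indeed 3u₁ - 2u₂ - 7u₃ + 10u₄ = 0.

linearly dependent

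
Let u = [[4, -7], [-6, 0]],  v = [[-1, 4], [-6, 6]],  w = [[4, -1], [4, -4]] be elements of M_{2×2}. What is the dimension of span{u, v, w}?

dim = 3

Pass to coordinate vectors with respect to the basis {E₁₁, E₁₂, E₂₁, E₂₂}.
Row-reduce the 3×4 matrix with these as rows.
There are 3 pivot columns, so rank = 3.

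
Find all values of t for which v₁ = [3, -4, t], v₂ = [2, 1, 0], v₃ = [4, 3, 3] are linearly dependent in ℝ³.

t = -33/2

Dependence holds iff the 3×3 matrix [v₁ v₂ v₃] is singular.
The determinant works out to 2*t + 33.
Solving 2*t + 33 = 0 yields t = -33/2.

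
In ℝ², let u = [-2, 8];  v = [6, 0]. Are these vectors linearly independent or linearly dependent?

The matrix [u|v] has determinant -48.
A nonzero determinant means the columns are linearly independent.

linearly independent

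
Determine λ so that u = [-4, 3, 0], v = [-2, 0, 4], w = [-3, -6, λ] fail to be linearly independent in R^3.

Dependence holds iff the 3×3 matrix [u v w] is singular.
The determinant works out to 6*λ - 132.
Setting this to zero gives λ = 22.

λ = 22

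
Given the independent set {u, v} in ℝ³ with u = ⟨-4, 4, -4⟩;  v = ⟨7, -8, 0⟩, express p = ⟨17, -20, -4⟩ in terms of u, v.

p = u + 3v

Set up the augmented matrix [u | v | p] and row-reduce.
Back-substitution yields (a₁, a₂) = (1, 3).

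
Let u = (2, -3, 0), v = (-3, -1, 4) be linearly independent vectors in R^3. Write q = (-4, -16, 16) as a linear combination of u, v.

q = 4u + 4v

Solve the system with u, v as columns and q as the right-hand side.
Back-substitution yields (a₁, a₂) = (4, 4).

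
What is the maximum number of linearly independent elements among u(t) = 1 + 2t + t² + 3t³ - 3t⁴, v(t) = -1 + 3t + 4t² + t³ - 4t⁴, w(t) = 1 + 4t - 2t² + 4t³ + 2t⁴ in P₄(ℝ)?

Use coordinates relative to {1, t, …, t⁴}.
Row-reduce the 3×5 matrix with these as rows.
Exactly 3 pivots survive; hence the rank is 3.

3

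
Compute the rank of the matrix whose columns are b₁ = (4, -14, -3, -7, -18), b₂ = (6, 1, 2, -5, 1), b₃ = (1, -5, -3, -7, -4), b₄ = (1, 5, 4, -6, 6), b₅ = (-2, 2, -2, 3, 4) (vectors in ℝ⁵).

Form the matrix with b₁, b₂, b₃, b₄, b₅ as columns and reduce.
The echelon form has 4 nonzero rows, so the rank is 4.

rank 4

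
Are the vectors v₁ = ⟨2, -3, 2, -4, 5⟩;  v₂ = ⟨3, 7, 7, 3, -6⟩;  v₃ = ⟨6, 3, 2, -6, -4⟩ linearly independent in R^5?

Row-reduce the matrix whose columns are v₁, v₂, v₃.
The reduction yields 3 nonzero rows, so the rank is 3.
Since rank = 3 (the number of vectors), the set is linearly independent.

linearly independent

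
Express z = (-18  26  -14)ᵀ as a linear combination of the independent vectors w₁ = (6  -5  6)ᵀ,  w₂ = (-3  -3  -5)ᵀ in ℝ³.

Write z = a₁w₁ + a₂w₂ and equate components.
Row-reducing the augmented matrix gives the unique coefficients (a₁, a₂) = (-4, -2).

z = -4w₁ - 2w₂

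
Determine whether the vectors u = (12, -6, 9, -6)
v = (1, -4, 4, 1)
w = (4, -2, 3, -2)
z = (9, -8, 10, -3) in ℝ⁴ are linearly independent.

linearly dependent

One vector is a scalar multiple of another, so the set is dependent.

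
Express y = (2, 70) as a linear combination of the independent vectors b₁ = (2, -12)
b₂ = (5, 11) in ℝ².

Set up the augmented matrix [b₁ | b₂ | y] and row-reduce.
Back-substitution yields (a₁, a₂) = (-4, 2).

y = -4b₁ + 2b₂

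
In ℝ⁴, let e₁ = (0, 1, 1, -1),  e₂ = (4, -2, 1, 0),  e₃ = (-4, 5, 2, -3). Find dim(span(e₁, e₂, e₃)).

dim = 2

Apply Gaussian elimination to the matrix whose rows are e₁, e₂, e₃.
The echelon form has 2 nonzero rows, so the rank is 2.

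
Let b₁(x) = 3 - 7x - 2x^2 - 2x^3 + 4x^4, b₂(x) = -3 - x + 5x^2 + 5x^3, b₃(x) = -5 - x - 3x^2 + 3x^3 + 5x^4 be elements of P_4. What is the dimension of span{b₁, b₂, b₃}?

3

Pass to coordinate vectors with respect to the basis {1, x, …, x^4}.
Put the 5×3 matrix [b₁|b₂|b₃] into echelon form.
The echelon form has 3 nonzero rows, so the rank is 3.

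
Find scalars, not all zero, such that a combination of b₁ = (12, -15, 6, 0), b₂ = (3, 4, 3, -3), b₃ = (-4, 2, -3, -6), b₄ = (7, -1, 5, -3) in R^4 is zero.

b₁ + 3b₂ - 3b₄ = 0

Write the vectors as columns of a matrix and find a nonzero vector in its null space.
The free variable yields coefficients (1, 3, 0, -3) (any nonzero multiple also works).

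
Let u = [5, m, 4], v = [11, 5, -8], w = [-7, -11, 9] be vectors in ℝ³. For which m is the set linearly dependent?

The vectors are dependent exactly when the determinant of the matrix with rows u, v, w vanishes.
Cofactor expansion gives det = -43*m - 559.
Setting this to zero gives m = -13.

m = -13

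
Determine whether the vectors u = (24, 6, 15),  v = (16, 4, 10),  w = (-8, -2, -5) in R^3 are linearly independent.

Row-reduce the matrix whose columns are u, v, w.
The reduction yields 1 nonzero row, so the rank is 1.
Since rank 1 < 3, the set is linearly dependent.
Indeed 2u - 3v = 0.

linearly dependent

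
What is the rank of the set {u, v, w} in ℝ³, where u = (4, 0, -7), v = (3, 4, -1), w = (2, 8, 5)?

2

Put the 3×3 matrix [u|v|w] into echelon form.
Exactly 2 pivots survive; hence the rank is 2.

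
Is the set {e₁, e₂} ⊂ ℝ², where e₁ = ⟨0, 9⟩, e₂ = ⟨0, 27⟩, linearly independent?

linearly dependent

The matrix [e₁|e₂] has determinant 0.
A zero determinant means the columns are linearly dependent.
Indeed 3e₁ - e₂ = 0.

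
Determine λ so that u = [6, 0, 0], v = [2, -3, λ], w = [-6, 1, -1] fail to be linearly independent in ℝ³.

λ = 3

The set is linearly dependent precisely when det[u; v; w] = 0.
Cofactor expansion gives det = 18 - 6*λ.
Setting this to zero gives λ = 3.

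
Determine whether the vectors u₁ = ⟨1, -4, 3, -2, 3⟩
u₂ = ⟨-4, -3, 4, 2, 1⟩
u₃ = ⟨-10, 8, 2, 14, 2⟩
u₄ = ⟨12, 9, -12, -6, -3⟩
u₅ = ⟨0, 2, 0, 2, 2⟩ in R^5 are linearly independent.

linearly dependent

One vector is a scalar multiple of another, so the set is dependent.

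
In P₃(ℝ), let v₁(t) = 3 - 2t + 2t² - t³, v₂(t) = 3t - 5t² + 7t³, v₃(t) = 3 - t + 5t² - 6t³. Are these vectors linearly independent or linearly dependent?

Take coordinates with respect to the standard basis {1, t, …, t³}.
Place the vectors as rows of a 3×4 matrix and reduce to echelon form.
The reduction yields 3 nonzero rows, so the rank is 3.
Since rank = 3 (the number of vectors), the set is linearly independent.

linearly independent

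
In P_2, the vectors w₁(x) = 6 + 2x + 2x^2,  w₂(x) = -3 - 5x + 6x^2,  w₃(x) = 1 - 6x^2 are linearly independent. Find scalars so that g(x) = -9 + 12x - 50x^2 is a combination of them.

Take coordinate vectors relative to {1, x, x^2}.
Write g = α₁w₁ + … + α₃w₃ and equate components.
Row-reducing the augmented matrix gives the unique coefficients (α₁, α₂, α₃) = (-4, -4, 3).

g = -4w₁ - 4w₂ + 3w₃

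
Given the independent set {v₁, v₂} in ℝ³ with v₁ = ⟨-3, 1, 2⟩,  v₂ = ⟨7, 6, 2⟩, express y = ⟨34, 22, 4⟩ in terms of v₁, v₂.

Set up the augmented matrix [v₁ | v₂ | y] and row-reduce.
The system has the unique solution (a₁, a₂) = (-2, 4).

y = -2v₁ + 4v₂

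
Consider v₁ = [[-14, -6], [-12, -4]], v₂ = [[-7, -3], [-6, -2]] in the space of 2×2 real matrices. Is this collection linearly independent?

linearly dependent

Take coordinates with respect to the standard basis {E₁₁, E₁₂, E₂₁, E₂₂}.
Place the vectors as rows of a 2×4 matrix and reduce to echelon form.
The reduction yields 1 nonzero row, so the rank is 1.
Since rank 1 < 2, the set is linearly dependent.
Indeed v₁ - 2v₂ = 0.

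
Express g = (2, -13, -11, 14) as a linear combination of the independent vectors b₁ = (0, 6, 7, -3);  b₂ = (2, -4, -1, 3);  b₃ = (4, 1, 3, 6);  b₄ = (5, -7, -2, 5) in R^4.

g = -2b₁ + 4b₂ + b₃ - 2b₄

Since b₁, b₂, b₃, b₄ are independent, the coefficients expressing g are uniquely determined by a linear system.
Back-substitution yields (α₁, …, α₄) = (-2, 4, 1, -2).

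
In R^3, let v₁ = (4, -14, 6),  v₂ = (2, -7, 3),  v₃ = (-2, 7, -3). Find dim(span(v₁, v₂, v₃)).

1

Apply Gaussian elimination to the matrix whose rows are v₁, v₂, v₃.
Exactly 1 pivot survives; hence the rank is 1.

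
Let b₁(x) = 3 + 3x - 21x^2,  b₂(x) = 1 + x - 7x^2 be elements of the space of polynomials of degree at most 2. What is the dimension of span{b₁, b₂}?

Pass to coordinate vectors with respect to the basis {1, x, x^2}.
Form the matrix with b₁, b₂ as columns and reduce.
There is 1 pivot column, so rank = 1.

dim = 1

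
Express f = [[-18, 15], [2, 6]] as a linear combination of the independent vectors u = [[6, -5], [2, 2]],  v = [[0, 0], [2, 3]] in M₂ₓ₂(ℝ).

f = -3u + 4v

Work in coordinates with respect to the standard basis {E₁₁, E₁₂, E₂₁, E₂₂}.
Set up the augmented matrix [u | v | f] and row-reduce.
The system has the unique solution (α₁, α₂) = (-3, 4).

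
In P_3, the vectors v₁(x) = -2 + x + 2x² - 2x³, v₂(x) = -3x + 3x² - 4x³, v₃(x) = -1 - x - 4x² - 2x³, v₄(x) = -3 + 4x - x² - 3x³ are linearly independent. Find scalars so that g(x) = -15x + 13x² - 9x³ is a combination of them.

Take coordinate vectors relative to {1, x, …, x³}.
Since v₁, v₂, v₃, v₄ are independent, the coefficients expressing g are uniquely determined by a linear system.
Back-substitution yields (a₁, …, a₄) = (4, 2, 1, -3).

g = 4v₁ + 2v₂ + v₃ - 3v₄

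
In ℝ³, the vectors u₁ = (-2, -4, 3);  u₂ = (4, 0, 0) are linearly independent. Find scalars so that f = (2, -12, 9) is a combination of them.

f = 3u₁ + 2u₂

Solve the system with u₁, u₂ as columns and f as the right-hand side.
Row-reducing the augmented matrix gives the unique coefficients (α₁, α₂) = (3, 2).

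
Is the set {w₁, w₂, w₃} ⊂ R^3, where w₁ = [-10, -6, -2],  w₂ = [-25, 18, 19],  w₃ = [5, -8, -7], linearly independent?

linearly dependent

Place the vectors as rows of a 3×3 matrix and reduce to echelon form.
The reduction yields 2 nonzero rows, so the rank is 2.
Since rank 2 < 3, the set is linearly dependent.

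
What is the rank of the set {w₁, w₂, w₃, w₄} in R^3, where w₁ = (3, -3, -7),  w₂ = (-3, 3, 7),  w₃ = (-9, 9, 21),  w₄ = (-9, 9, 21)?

rank 1

Put the 3×4 matrix [w₁|w₂|w₃|w₄] into echelon form.
The echelon form has 1 nonzero row, so the rank is 1.
(With 4 elements in a 3-dimensional space the rank is at most 3.)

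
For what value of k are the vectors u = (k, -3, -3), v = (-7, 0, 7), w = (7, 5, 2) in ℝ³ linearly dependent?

Place the vectors as rows of a 3×3 matrix; dependence ⇔ determinant zero.
Expanding, det = -35*k - 84.
Solving -35*k - 84 = 0 yields k = -12/5.

k = -12/5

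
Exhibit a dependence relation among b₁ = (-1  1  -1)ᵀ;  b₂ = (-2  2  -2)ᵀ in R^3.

2b₁ - b₂ = 0

Write the vectors as columns of a matrix and find a nonzero vector in its null space.
One solution (up to scaling) is (2, -1).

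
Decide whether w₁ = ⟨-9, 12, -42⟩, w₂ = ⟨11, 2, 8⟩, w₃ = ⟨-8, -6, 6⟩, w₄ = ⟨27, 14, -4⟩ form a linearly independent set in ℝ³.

There are 4 vectors in a 3-dimensional space, so they cannot be linearly independent.

linearly dependent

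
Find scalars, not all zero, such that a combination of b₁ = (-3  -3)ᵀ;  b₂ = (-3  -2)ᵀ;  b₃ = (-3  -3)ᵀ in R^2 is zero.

b₁ - b₃ = 0

Set up α₁b₁ + … + α₃b₃ = 0 and solve the homogeneous system.
The free variable yields coefficients (1, 0, -1) (any nonzero multiple also works).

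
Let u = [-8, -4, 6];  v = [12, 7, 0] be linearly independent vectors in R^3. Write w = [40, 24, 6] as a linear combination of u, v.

Since u, v are independent, the coefficients expressing w are uniquely determined by a linear system.
Row-reducing the augmented matrix gives the unique coefficients (α₁, α₂) = (1, 4).

w = u + 4v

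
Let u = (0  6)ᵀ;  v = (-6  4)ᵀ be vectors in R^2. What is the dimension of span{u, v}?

Put the 2×2 matrix [u|v] into echelon form.
The echelon form has 2 nonzero rows, so the rank is 2.

dim = 2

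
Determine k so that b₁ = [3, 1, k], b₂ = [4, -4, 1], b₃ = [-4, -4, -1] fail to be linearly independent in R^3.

k = 3/4

The set is linearly dependent precisely when det[b₁; b₂; b₃] = 0.
Cofactor expansion gives det = 24 - 32*k.
Solving 24 - 32*k = 0 yields k = 3/4.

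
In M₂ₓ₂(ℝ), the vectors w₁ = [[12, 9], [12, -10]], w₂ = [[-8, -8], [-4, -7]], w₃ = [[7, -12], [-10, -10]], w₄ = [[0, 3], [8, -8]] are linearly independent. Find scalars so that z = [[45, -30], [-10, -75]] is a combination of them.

Take coordinate vectors relative to {E₁₁, E₁₂, E₂₁, E₂₂}.
Solve the system with w₁, w₂, w₃, w₄ as columns and z as the right-hand side.
The system has the unique solution (α₁, …, α₄) = (4, 3, 3, -2).

z = 4w₁ + 3w₂ + 3w₃ - 2w₄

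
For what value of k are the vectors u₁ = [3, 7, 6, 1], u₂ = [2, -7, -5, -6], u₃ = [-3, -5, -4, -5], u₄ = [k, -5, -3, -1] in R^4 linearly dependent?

The set is linearly dependent precisely when det[u₁; u₂; u₃; u₄] = 0.
Expanding, det = 20*k - 184.
Setting this to zero gives k = 46/5.

k = 46/5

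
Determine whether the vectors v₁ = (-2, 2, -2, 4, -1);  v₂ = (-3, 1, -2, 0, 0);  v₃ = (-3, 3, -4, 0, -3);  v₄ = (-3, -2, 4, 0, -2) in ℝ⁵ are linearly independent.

linearly independent

Row-reduce the matrix whose columns are v₁, v₂, v₃, v₄.
The reduction yields 4 nonzero rows, so the rank is 4.
Since rank = 4 (the number of vectors), the set is linearly independent.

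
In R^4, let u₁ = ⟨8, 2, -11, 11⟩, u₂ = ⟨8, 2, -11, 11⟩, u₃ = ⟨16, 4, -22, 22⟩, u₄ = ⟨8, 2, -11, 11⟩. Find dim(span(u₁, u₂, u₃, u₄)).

Form the matrix with u₁, u₂, u₃, u₄ as columns and reduce.
There is 1 pivot column, so rank = 1.

dim = 1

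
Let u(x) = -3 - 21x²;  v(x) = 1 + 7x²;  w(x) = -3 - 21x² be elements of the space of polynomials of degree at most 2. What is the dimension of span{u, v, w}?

Pass to coordinate vectors with respect to the basis {1, x, x²}.
Apply Gaussian elimination to the matrix whose rows are u, v, w.
Reduction leaves 1 leading entry, giving rank 1.

dim = 1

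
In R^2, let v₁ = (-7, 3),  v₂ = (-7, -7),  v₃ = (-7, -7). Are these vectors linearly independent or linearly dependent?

There are 3 vectors in a 2-dimensional space, so they cannot be linearly independent.

linearly dependent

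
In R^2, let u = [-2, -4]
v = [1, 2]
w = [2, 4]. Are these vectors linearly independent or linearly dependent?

linearly dependent

There are 3 vectors in a 2-dimensional space, so they cannot be linearly independent.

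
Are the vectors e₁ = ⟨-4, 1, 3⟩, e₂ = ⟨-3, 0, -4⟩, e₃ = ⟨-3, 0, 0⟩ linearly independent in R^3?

linearly independent

Row-reduce the matrix whose columns are e₁, e₂, e₃.
The reduction yields 3 nonzero rows, so the rank is 3.
Since rank = 3 (the number of vectors), the set is linearly independent.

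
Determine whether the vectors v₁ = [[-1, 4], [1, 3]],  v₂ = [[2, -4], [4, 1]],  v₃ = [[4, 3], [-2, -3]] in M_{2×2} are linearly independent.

Take coordinates with respect to the standard basis {E₁₁, E₁₂, E₂₁, E₂₂}.
Row-reduce the matrix whose columns are v₁, v₂, v₃.
The reduction yields 3 nonzero rows, so the rank is 3.
Since rank = 3 (the number of vectors), the set is linearly independent.

linearly independent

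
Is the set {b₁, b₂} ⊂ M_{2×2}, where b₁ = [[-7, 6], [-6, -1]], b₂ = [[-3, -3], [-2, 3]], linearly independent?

linearly independent

Write each element as a coordinate vector in ℝ⁴ using {E₁₁, E₁₂, E₂₁, E₂₂}.
Place the vectors as rows of a 2×4 matrix and reduce to echelon form.
The reduction yields 2 nonzero rows, so the rank is 2.
Since rank = 2 (the number of vectors), the set is linearly independent.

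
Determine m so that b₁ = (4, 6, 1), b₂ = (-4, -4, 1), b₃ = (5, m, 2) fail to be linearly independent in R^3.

The vectors are dependent exactly when the determinant of the matrix with rows b₁, b₂, b₃ vanishes.
Expanding, det = 66 - 8*m.
Solving 66 - 8*m = 0 yields m = 33/4.

m = 33/4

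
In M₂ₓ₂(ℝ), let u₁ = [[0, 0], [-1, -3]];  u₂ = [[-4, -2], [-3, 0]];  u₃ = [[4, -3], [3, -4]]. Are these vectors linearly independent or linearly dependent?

Write each element as a coordinate vector in ℝ⁴ using {E₁₁, E₁₂, E₂₁, E₂₂}.
Place the vectors as rows of a 3×4 matrix and reduce to echelon form.
The reduction yields 3 nonzero rows, so the rank is 3.
Since rank = 3 (the number of vectors), the set is linearly independent.

linearly independent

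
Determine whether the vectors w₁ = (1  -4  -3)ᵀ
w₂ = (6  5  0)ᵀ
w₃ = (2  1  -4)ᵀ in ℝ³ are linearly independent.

The matrix [w₁|w₂|w₃] has determinant -104.
A nonzero determinant means the columns are linearly independent.

linearly independent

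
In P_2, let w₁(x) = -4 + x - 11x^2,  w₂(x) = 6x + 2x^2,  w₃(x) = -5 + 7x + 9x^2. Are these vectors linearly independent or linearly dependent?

linearly independent

Take coordinates with respect to the standard basis {1, x, x^2}.
Place the vectors as rows of a 3×3 matrix and reduce to echelon form.
The reduction yields 3 nonzero rows, so the rank is 3.
Since rank = 3 (the number of vectors), the set is linearly independent.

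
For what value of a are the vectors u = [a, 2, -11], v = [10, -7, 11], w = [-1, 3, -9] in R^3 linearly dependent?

a = 19/6

The set is linearly dependent precisely when det[u; v; w] = 0.
The determinant works out to 30*a - 95.
Solving 30*a - 95 = 0 yields a = 19/6.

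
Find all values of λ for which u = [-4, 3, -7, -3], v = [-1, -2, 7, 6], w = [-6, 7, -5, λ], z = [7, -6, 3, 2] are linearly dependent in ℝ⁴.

The vectors are dependent exactly when the determinant of the matrix with rows u, v, w, z vanishes.
Expanding, det = 128*λ + 608.
Setting this to zero gives λ = -19/4.

λ = -19/4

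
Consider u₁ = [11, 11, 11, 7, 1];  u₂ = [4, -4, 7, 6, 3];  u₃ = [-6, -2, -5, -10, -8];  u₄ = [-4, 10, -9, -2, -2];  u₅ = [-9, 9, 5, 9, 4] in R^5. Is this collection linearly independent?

The matrix [u₁|u₂|u₃|u₄|u₅] has determinant -48500.
A nonzero determinant means the columns are linearly independent.

linearly independent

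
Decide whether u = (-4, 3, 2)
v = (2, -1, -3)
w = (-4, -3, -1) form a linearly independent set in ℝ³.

linearly independent

Form the 3×3 matrix with these as columns; its determinant is 54.
A nonzero determinant means the columns are linearly independent.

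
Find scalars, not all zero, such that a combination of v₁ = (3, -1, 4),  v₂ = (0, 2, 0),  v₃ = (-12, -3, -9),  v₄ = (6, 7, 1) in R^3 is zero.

2v₁ - v₂ + v₃ + v₄ = 0

Set up α₁v₁ + … + α₄v₄ = 0 and solve the homogeneous system.
One solution (up to scaling) is (2, -1, 1, 1).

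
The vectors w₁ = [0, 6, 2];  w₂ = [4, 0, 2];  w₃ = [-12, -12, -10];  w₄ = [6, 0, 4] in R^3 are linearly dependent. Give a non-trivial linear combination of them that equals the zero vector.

Set up α₁w₁ + … + α₄w₄ = 0 and solve the homogeneous system.
A generator of the null space is (2, 3, 1, 0).

2w₁ + 3w₂ + w₃ = 0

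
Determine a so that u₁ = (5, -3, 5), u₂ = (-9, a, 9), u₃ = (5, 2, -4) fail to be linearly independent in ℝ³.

a = -23/5

Dependence holds iff the 3×3 matrix [u₁ u₂ u₃] is singular.
The determinant works out to -45*a - 207.
Setting this to zero gives a = -23/5.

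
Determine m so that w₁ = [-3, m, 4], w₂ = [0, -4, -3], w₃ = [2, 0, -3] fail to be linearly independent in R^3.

The set is linearly dependent precisely when det[w₁; w₂; w₃] = 0.
Expanding, det = -6*m - 4.
Solving -6*m - 4 = 0 yields m = -2/3.

m = -2/3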